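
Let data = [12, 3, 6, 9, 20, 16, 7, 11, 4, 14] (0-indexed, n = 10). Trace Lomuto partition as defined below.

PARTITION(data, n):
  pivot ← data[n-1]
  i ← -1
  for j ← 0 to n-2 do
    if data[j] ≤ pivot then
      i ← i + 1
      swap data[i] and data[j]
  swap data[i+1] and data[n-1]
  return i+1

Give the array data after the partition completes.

[12, 3, 6, 9, 7, 11, 4, 14, 20, 16]

pivot = data[9] = 14; i = -1
j=0: data[0]=12 ≤ 14 → i=0, swap data[0],data[0] (no change) → [12, 3, 6, 9, 20, 16, 7, 11, 4, 14]
j=1: data[1]=3 ≤ 14 → i=1, swap data[1],data[1] (no change) → [12, 3, 6, 9, 20, 16, 7, 11, 4, 14]
j=2: data[2]=6 ≤ 14 → i=2, swap data[2],data[2] (no change) → [12, 3, 6, 9, 20, 16, 7, 11, 4, 14]
j=3: data[3]=9 ≤ 14 → i=3, swap data[3],data[3] (no change) → [12, 3, 6, 9, 20, 16, 7, 11, 4, 14]
j=4: data[4]=20 > 14 → no swap
j=5: data[5]=16 > 14 → no swap
j=6: data[6]=7 ≤ 14 → i=4, swap data[4],data[6] → [12, 3, 6, 9, 7, 16, 20, 11, 4, 14]
j=7: data[7]=11 ≤ 14 → i=5, swap data[5],data[7] → [12, 3, 6, 9, 7, 11, 20, 16, 4, 14]
j=8: data[8]=4 ≤ 14 → i=6, swap data[6],data[8] → [12, 3, 6, 9, 7, 11, 4, 16, 20, 14]
final swap data[7],data[9] → [12, 3, 6, 9, 7, 11, 4, 14, 20, 16]; return 7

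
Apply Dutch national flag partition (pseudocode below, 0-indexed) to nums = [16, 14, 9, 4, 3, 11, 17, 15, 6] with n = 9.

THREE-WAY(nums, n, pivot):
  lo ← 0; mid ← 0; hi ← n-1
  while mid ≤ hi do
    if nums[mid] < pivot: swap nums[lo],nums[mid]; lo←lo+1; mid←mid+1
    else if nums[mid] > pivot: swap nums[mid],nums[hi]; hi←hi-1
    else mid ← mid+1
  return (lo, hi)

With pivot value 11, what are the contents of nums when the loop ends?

[6, 9, 4, 3, 11, 17, 15, 14, 16]

lo=0 mid=0 hi=8
16>11: swap(0,8), hi=7 ⇒ [6, 14, 9, 4, 3, 11, 17, 15, 16]
6<11: swap(0,0), lo=1 mid=1 ⇒ [6, 14, 9, 4, 3, 11, 17, 15, 16]
14>11: swap(1,7), hi=6 ⇒ [6, 15, 9, 4, 3, 11, 17, 14, 16]
15>11: swap(1,6), hi=5 ⇒ [6, 17, 9, 4, 3, 11, 15, 14, 16]
17>11: swap(1,5), hi=4 ⇒ [6, 11, 9, 4, 3, 17, 15, 14, 16]
11=11: mid=2
9<11: swap(1,2), lo=2 mid=3 ⇒ [6, 9, 11, 4, 3, 17, 15, 14, 16]
4<11: swap(2,3), lo=3 mid=4 ⇒ [6, 9, 4, 11, 3, 17, 15, 14, 16]
3<11: swap(3,4), lo=4 mid=5 ⇒ [6, 9, 4, 3, 11, 17, 15, 14, 16]
done. lo=4 hi=4; nums=[6, 9, 4, 3, 11, 17, 15, 14, 16]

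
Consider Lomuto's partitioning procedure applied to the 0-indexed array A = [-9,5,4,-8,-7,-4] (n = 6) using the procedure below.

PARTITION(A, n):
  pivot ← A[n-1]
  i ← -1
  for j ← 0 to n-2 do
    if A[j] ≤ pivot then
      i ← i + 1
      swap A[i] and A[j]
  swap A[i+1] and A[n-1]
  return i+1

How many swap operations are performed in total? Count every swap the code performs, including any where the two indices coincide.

pivot = A[5] = -4; i = -1
j=0: A[0]=-9 ≤ -4 → i=0, swap A[0],A[0] (no change) → [-9,5,4,-8,-7,-4]
j=1: A[1]=5 > -4 → no swap
j=2: A[2]=4 > -4 → no swap
j=3: A[3]=-8 ≤ -4 → i=1, swap A[1],A[3] → [-9,-8,4,5,-7,-4]
j=4: A[4]=-7 ≤ -4 → i=2, swap A[2],A[4] → [-9,-8,-7,5,4,-4]
final swap A[3],A[5] → [-9,-8,-7,-4,4,5]; return 3

4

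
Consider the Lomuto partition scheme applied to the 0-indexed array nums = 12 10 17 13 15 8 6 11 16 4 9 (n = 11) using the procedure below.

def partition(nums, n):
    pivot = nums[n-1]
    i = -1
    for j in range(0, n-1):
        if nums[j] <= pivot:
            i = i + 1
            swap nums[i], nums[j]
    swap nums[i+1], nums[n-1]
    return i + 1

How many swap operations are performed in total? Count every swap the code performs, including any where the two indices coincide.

pivot=9, i=-1
j=0: 12>9, skip
j=1: 10>9, skip
j=2: 17>9, skip
j=3: 13>9, skip
j=4: 15>9, skip
j=5: 8≤9, i=0, swap(0,5) ⇒ 8 10 17 13 15 12 6 11 16 4 9
j=6: 6≤9, i=1, swap(1,6) ⇒ 8 6 17 13 15 12 10 11 16 4 9
j=7: 11>9, skip
j=8: 16>9, skip
j=9: 4≤9, i=2, swap(2,9) ⇒ 8 6 4 13 15 12 10 11 16 17 9
swap(3,10) ⇒ 8 6 4 9 15 12 10 11 16 17 13; return 3

4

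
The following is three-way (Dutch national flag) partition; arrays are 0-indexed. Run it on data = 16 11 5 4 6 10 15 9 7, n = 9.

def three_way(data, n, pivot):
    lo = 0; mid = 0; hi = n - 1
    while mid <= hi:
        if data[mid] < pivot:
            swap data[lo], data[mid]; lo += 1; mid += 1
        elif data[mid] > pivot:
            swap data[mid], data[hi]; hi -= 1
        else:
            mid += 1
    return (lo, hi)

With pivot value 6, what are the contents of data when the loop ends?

pivot = 6; lo=0, mid=0, hi=8
data[mid]=16>6: swap data[0],data[8]; hi=7 → 7 11 5 4 6 10 15 9 16
data[mid]=7>6: swap data[0],data[7]; hi=6 → 9 11 5 4 6 10 15 7 16
data[mid]=9>6: swap data[0],data[6]; hi=5 → 15 11 5 4 6 10 9 7 16
data[mid]=15>6: swap data[0],data[5]; hi=4 → 10 11 5 4 6 15 9 7 16
data[mid]=10>6: swap data[0],data[4]; hi=3 → 6 11 5 4 10 15 9 7 16
data[mid]=6=6: mid=1
data[mid]=11>6: swap data[1],data[3]; hi=2 → 6 4 5 11 10 15 9 7 16
data[mid]=4<6: swap data[0],data[1]; lo=1,mid=2 → 4 6 5 11 10 15 9 7 16
data[mid]=5<6: swap data[1],data[2]; lo=2,mid=3 → 4 5 6 11 10 15 9 7 16
end: lo=2, hi=2; data = 4 5 6 11 10 15 9 7 16

4 5 6 11 10 15 9 7 16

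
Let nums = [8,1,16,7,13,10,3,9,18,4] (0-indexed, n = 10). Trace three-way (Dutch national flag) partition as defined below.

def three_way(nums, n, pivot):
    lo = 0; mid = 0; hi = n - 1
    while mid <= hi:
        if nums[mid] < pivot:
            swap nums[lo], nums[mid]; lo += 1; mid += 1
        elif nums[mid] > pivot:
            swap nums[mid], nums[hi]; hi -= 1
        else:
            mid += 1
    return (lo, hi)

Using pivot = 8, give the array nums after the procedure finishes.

lo=0 mid=0 hi=9
8=8: mid=1
1<8: swap(0,1), lo=1 mid=2 ⇒ [1,8,16,7,13,10,3,9,18,4]
16>8: swap(2,9), hi=8 ⇒ [1,8,4,7,13,10,3,9,18,16]
4<8: swap(1,2), lo=2 mid=3 ⇒ [1,4,8,7,13,10,3,9,18,16]
7<8: swap(2,3), lo=3 mid=4 ⇒ [1,4,7,8,13,10,3,9,18,16]
13>8: swap(4,8), hi=7 ⇒ [1,4,7,8,18,10,3,9,13,16]
18>8: swap(4,7), hi=6 ⇒ [1,4,7,8,9,10,3,18,13,16]
9>8: swap(4,6), hi=5 ⇒ [1,4,7,8,3,10,9,18,13,16]
3<8: swap(3,4), lo=4 mid=5 ⇒ [1,4,7,3,8,10,9,18,13,16]
10>8: swap(5,5), hi=4 ⇒ [1,4,7,3,8,10,9,18,13,16]
done. lo=4 hi=4; nums=[1,4,7,3,8,10,9,18,13,16]

[1,4,7,3,8,10,9,18,13,16]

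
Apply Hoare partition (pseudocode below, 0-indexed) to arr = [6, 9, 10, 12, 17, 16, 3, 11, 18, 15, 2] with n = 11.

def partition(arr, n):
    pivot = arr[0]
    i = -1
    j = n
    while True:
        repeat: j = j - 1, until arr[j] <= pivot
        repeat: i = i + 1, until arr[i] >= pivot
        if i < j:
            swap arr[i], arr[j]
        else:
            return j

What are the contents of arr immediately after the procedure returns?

[2, 3, 10, 12, 17, 16, 9, 11, 18, 15, 6]

pivot=6
j stops at 10 (2), i stops at 0 (6); swap ⇒ [2, 9, 10, 12, 17, 16, 3, 11, 18, 15, 6]
j stops at 6 (3), i stops at 1 (9); swap ⇒ [2, 3, 10, 12, 17, 16, 9, 11, 18, 15, 6]
j stops at 1, i stops at 2; i≥j ⇒ return 1. arr=[2, 3, 10, 12, 17, 16, 9, 11, 18, 15, 6]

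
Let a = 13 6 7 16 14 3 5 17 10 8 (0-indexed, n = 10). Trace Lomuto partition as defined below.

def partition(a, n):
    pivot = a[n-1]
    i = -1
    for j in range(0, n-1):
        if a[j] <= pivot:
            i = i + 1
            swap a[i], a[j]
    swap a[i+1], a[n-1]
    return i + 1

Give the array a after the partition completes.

pivot = a[9] = 8; i = -1
j=0: a[0]=13 > 8 → no swap
j=1: a[1]=6 ≤ 8 → i=0, swap a[0],a[1] → 6 13 7 16 14 3 5 17 10 8
j=2: a[2]=7 ≤ 8 → i=1, swap a[1],a[2] → 6 7 13 16 14 3 5 17 10 8
j=3: a[3]=16 > 8 → no swap
j=4: a[4]=14 > 8 → no swap
j=5: a[5]=3 ≤ 8 → i=2, swap a[2],a[5] → 6 7 3 16 14 13 5 17 10 8
j=6: a[6]=5 ≤ 8 → i=3, swap a[3],a[6] → 6 7 3 5 14 13 16 17 10 8
j=7: a[7]=17 > 8 → no swap
j=8: a[8]=10 > 8 → no swap
final swap a[4],a[9] → 6 7 3 5 8 13 16 17 10 14; return 4

6 7 3 5 8 13 16 17 10 14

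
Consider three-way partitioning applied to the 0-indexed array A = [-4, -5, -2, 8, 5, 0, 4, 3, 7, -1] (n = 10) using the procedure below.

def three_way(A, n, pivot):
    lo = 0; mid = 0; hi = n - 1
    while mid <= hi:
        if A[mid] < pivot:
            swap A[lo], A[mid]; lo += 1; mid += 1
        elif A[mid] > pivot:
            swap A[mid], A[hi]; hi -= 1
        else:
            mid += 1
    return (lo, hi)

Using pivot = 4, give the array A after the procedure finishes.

[-4, -5, -2, -1, 3, 0, 4, 7, 5, 8]

pivot = 4; lo=0, mid=0, hi=9
A[mid]=-4<4: swap A[0],A[0]; lo=1,mid=1 → [-4, -5, -2, 8, 5, 0, 4, 3, 7, -1]
A[mid]=-5<4: swap A[1],A[1]; lo=2,mid=2 → [-4, -5, -2, 8, 5, 0, 4, 3, 7, -1]
A[mid]=-2<4: swap A[2],A[2]; lo=3,mid=3 → [-4, -5, -2, 8, 5, 0, 4, 3, 7, -1]
A[mid]=8>4: swap A[3],A[9]; hi=8 → [-4, -5, -2, -1, 5, 0, 4, 3, 7, 8]
A[mid]=-1<4: swap A[3],A[3]; lo=4,mid=4 → [-4, -5, -2, -1, 5, 0, 4, 3, 7, 8]
A[mid]=5>4: swap A[4],A[8]; hi=7 → [-4, -5, -2, -1, 7, 0, 4, 3, 5, 8]
A[mid]=7>4: swap A[4],A[7]; hi=6 → [-4, -5, -2, -1, 3, 0, 4, 7, 5, 8]
A[mid]=3<4: swap A[4],A[4]; lo=5,mid=5 → [-4, -5, -2, -1, 3, 0, 4, 7, 5, 8]
A[mid]=0<4: swap A[5],A[5]; lo=6,mid=6 → [-4, -5, -2, -1, 3, 0, 4, 7, 5, 8]
A[mid]=4=4: mid=7
end: lo=6, hi=6; A = [-4, -5, -2, -1, 3, 0, 4, 7, 5, 8]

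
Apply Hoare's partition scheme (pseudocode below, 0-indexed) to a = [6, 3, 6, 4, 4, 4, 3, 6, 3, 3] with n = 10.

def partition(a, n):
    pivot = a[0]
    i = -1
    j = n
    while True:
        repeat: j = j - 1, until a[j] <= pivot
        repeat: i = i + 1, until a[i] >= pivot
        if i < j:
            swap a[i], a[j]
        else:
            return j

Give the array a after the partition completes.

[3, 3, 3, 4, 4, 4, 3, 6, 6, 6]

pivot = a[0] = 6; i = -1, j = 10
j→9 (a[9]=3≤6), i→0 (a[0]=6≥6); i<j, swap → [3, 3, 6, 4, 4, 4, 3, 6, 3, 6]
j→8 (a[8]=3≤6), i→2 (a[2]=6≥6); i<j, swap → [3, 3, 3, 4, 4, 4, 3, 6, 6, 6]
j→7, i→7; i≥j, return j=7. a = [3, 3, 3, 4, 4, 4, 3, 6, 6, 6]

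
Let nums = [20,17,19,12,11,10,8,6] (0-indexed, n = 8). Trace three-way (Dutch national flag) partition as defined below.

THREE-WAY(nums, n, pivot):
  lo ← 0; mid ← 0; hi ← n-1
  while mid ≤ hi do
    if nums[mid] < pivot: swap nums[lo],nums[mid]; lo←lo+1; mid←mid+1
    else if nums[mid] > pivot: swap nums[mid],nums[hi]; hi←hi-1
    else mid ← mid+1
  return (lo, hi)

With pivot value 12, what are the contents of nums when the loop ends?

lo=0 mid=0 hi=7
20>12: swap(0,7), hi=6 ⇒ [6,17,19,12,11,10,8,20]
6<12: swap(0,0), lo=1 mid=1 ⇒ [6,17,19,12,11,10,8,20]
17>12: swap(1,6), hi=5 ⇒ [6,8,19,12,11,10,17,20]
8<12: swap(1,1), lo=2 mid=2 ⇒ [6,8,19,12,11,10,17,20]
19>12: swap(2,5), hi=4 ⇒ [6,8,10,12,11,19,17,20]
10<12: swap(2,2), lo=3 mid=3 ⇒ [6,8,10,12,11,19,17,20]
12=12: mid=4
11<12: swap(3,4), lo=4 mid=5 ⇒ [6,8,10,11,12,19,17,20]
done. lo=4 hi=4; nums=[6,8,10,11,12,19,17,20]

[6,8,10,11,12,19,17,20]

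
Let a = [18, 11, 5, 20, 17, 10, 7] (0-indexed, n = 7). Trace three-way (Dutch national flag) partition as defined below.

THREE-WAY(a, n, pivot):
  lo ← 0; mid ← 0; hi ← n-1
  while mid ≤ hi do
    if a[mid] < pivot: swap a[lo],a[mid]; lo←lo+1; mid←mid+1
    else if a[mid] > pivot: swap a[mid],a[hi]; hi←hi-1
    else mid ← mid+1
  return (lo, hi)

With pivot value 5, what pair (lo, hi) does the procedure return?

pivot = 5; lo=0, mid=0, hi=6
a[mid]=18>5: swap a[0],a[6]; hi=5 → [7, 11, 5, 20, 17, 10, 18]
a[mid]=7>5: swap a[0],a[5]; hi=4 → [10, 11, 5, 20, 17, 7, 18]
a[mid]=10>5: swap a[0],a[4]; hi=3 → [17, 11, 5, 20, 10, 7, 18]
a[mid]=17>5: swap a[0],a[3]; hi=2 → [20, 11, 5, 17, 10, 7, 18]
a[mid]=20>5: swap a[0],a[2]; hi=1 → [5, 11, 20, 17, 10, 7, 18]
a[mid]=5=5: mid=1
a[mid]=11>5: swap a[1],a[1]; hi=0 → [5, 11, 20, 17, 10, 7, 18]
end: lo=0, hi=0; a = [5, 11, 20, 17, 10, 7, 18]

(0, 0)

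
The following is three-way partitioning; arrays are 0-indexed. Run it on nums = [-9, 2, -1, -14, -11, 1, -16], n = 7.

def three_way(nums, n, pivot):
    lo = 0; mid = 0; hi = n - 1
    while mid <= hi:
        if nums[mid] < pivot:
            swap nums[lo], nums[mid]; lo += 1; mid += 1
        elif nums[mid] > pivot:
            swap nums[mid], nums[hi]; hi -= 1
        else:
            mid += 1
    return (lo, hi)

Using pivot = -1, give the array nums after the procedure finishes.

pivot = -1; lo=0, mid=0, hi=6
nums[mid]=-9<-1: swap nums[0],nums[0]; lo=1,mid=1 → [-9, 2, -1, -14, -11, 1, -16]
nums[mid]=2>-1: swap nums[1],nums[6]; hi=5 → [-9, -16, -1, -14, -11, 1, 2]
nums[mid]=-16<-1: swap nums[1],nums[1]; lo=2,mid=2 → [-9, -16, -1, -14, -11, 1, 2]
nums[mid]=-1=-1: mid=3
nums[mid]=-14<-1: swap nums[2],nums[3]; lo=3,mid=4 → [-9, -16, -14, -1, -11, 1, 2]
nums[mid]=-11<-1: swap nums[3],nums[4]; lo=4,mid=5 → [-9, -16, -14, -11, -1, 1, 2]
nums[mid]=1>-1: swap nums[5],nums[5]; hi=4 → [-9, -16, -14, -11, -1, 1, 2]
end: lo=4, hi=4; nums = [-9, -16, -14, -11, -1, 1, 2]

[-9, -16, -14, -11, -1, 1, 2]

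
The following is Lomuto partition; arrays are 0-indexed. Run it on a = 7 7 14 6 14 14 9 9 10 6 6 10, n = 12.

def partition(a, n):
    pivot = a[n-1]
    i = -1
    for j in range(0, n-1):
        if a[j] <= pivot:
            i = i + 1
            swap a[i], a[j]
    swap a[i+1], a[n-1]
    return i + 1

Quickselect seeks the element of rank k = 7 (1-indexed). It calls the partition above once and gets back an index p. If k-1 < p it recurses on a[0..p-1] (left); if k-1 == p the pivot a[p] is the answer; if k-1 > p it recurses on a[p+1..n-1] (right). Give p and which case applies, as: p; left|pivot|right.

pivot=10, i=-1
j=0: 7≤10, i=0, swap(0,0) ⇒ 7 7 14 6 14 14 9 9 10 6 6 10
j=1: 7≤10, i=1, swap(1,1) ⇒ 7 7 14 6 14 14 9 9 10 6 6 10
j=2: 14>10, skip
j=3: 6≤10, i=2, swap(2,3) ⇒ 7 7 6 14 14 14 9 9 10 6 6 10
j=4: 14>10, skip
j=5: 14>10, skip
j=6: 9≤10, i=3, swap(3,6) ⇒ 7 7 6 9 14 14 14 9 10 6 6 10
j=7: 9≤10, i=4, swap(4,7) ⇒ 7 7 6 9 9 14 14 14 10 6 6 10
j=8: 10≤10, i=5, swap(5,8) ⇒ 7 7 6 9 9 10 14 14 14 6 6 10
j=9: 6≤10, i=6, swap(6,9) ⇒ 7 7 6 9 9 10 6 14 14 14 6 10
j=10: 6≤10, i=7, swap(7,10) ⇒ 7 7 6 9 9 10 6 6 14 14 14 10
swap(8,11) ⇒ 7 7 6 9 9 10 6 6 10 14 14 14; return 8
p = 8; k-1 = 6 < 8 ⇒ left

8; left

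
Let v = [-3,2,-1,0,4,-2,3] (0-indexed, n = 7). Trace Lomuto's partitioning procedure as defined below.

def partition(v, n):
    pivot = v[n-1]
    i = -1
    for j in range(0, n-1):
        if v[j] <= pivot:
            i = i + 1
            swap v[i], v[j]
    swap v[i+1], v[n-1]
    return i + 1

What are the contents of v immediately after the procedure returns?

[-3,2,-1,0,-2,3,4]

pivot = v[6] = 3; i = -1
j=0: v[0]=-3 ≤ 3 → i=0, swap v[0],v[0] (no change) → [-3,2,-1,0,4,-2,3]
j=1: v[1]=2 ≤ 3 → i=1, swap v[1],v[1] (no change) → [-3,2,-1,0,4,-2,3]
j=2: v[2]=-1 ≤ 3 → i=2, swap v[2],v[2] (no change) → [-3,2,-1,0,4,-2,3]
j=3: v[3]=0 ≤ 3 → i=3, swap v[3],v[3] (no change) → [-3,2,-1,0,4,-2,3]
j=4: v[4]=4 > 3 → no swap
j=5: v[5]=-2 ≤ 3 → i=4, swap v[4],v[5] → [-3,2,-1,0,-2,4,3]
final swap v[5],v[6] → [-3,2,-1,0,-2,3,4]; return 5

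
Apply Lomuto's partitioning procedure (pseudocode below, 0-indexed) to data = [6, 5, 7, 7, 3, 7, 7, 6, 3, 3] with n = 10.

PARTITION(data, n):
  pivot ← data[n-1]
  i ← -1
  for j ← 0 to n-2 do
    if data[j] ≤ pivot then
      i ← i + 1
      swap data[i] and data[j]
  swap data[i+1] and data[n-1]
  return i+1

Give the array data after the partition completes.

pivot=3, i=-1
j=0: 6>3, skip
j=1: 5>3, skip
j=2: 7>3, skip
j=3: 7>3, skip
j=4: 3≤3, i=0, swap(0,4) ⇒ [3, 5, 7, 7, 6, 7, 7, 6, 3, 3]
j=5: 7>3, skip
j=6: 7>3, skip
j=7: 6>3, skip
j=8: 3≤3, i=1, swap(1,8) ⇒ [3, 3, 7, 7, 6, 7, 7, 6, 5, 3]
swap(2,9) ⇒ [3, 3, 3, 7, 6, 7, 7, 6, 5, 7]; return 2

[3, 3, 3, 7, 6, 7, 7, 6, 5, 7]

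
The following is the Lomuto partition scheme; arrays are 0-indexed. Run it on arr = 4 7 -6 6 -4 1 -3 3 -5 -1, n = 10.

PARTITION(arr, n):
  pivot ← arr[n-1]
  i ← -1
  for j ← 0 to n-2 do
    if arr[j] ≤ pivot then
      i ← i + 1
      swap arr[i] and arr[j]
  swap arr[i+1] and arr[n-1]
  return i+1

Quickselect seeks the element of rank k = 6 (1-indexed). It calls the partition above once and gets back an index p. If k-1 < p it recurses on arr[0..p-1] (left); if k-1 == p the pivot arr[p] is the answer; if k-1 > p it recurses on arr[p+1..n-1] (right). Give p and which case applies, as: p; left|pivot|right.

pivot = arr[9] = -1; i = -1
j=0: arr[0]=4 > -1 → no swap
j=1: arr[1]=7 > -1 → no swap
j=2: arr[2]=-6 ≤ -1 → i=0, swap arr[0],arr[2] → -6 7 4 6 -4 1 -3 3 -5 -1
j=3: arr[3]=6 > -1 → no swap
j=4: arr[4]=-4 ≤ -1 → i=1, swap arr[1],arr[4] → -6 -4 4 6 7 1 -3 3 -5 -1
j=5: arr[5]=1 > -1 → no swap
j=6: arr[6]=-3 ≤ -1 → i=2, swap arr[2],arr[6] → -6 -4 -3 6 7 1 4 3 -5 -1
j=7: arr[7]=3 > -1 → no swap
j=8: arr[8]=-5 ≤ -1 → i=3, swap arr[3],arr[8] → -6 -4 -3 -5 7 1 4 3 6 -1
final swap arr[4],arr[9] → -6 -4 -3 -5 -1 1 4 3 6 7; return 4
p = 4; k-1 = 5 > 4 ⇒ right

4; right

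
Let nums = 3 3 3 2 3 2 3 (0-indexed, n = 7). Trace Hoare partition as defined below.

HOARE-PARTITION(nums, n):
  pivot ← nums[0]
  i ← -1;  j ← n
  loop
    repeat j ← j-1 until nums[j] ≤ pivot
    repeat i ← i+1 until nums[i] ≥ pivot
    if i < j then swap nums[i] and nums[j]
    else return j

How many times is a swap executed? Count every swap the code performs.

pivot=3
j stops at 6 (3), i stops at 0 (3); swap ⇒ 3 3 3 2 3 2 3
j stops at 5 (2), i stops at 1 (3); swap ⇒ 3 2 3 2 3 3 3
j stops at 4 (3), i stops at 2 (3); swap ⇒ 3 2 3 2 3 3 3
j stops at 3, i stops at 4; i≥j ⇒ return 3. nums=3 2 3 2 3 3 3

3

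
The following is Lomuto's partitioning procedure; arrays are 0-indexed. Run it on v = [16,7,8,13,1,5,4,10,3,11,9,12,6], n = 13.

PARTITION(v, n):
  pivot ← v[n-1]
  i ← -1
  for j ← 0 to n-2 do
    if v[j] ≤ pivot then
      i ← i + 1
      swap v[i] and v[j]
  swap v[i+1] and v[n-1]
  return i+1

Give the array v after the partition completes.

[1,5,4,3,6,7,8,10,13,11,9,12,16]

pivot = v[12] = 6; i = -1
j=0: v[0]=16 > 6 → no swap
j=1: v[1]=7 > 6 → no swap
j=2: v[2]=8 > 6 → no swap
j=3: v[3]=13 > 6 → no swap
j=4: v[4]=1 ≤ 6 → i=0, swap v[0],v[4] → [1,7,8,13,16,5,4,10,3,11,9,12,6]
j=5: v[5]=5 ≤ 6 → i=1, swap v[1],v[5] → [1,5,8,13,16,7,4,10,3,11,9,12,6]
j=6: v[6]=4 ≤ 6 → i=2, swap v[2],v[6] → [1,5,4,13,16,7,8,10,3,11,9,12,6]
j=7: v[7]=10 > 6 → no swap
j=8: v[8]=3 ≤ 6 → i=3, swap v[3],v[8] → [1,5,4,3,16,7,8,10,13,11,9,12,6]
j=9: v[9]=11 > 6 → no swap
j=10: v[10]=9 > 6 → no swap
j=11: v[11]=12 > 6 → no swap
final swap v[4],v[12] → [1,5,4,3,6,7,8,10,13,11,9,12,16]; return 4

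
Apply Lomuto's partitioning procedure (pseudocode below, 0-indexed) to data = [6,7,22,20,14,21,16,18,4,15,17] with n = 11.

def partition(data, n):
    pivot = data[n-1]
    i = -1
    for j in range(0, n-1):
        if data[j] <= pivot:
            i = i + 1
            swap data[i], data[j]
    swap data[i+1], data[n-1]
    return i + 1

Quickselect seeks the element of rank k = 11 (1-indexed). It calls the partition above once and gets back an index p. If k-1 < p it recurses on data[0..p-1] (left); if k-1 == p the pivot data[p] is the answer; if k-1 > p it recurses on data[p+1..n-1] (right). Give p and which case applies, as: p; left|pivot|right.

6; right

pivot=17, i=-1
j=0: 6≤17, i=0, swap(0,0) ⇒ [6,7,22,20,14,21,16,18,4,15,17]
j=1: 7≤17, i=1, swap(1,1) ⇒ [6,7,22,20,14,21,16,18,4,15,17]
j=2: 22>17, skip
j=3: 20>17, skip
j=4: 14≤17, i=2, swap(2,4) ⇒ [6,7,14,20,22,21,16,18,4,15,17]
j=5: 21>17, skip
j=6: 16≤17, i=3, swap(3,6) ⇒ [6,7,14,16,22,21,20,18,4,15,17]
j=7: 18>17, skip
j=8: 4≤17, i=4, swap(4,8) ⇒ [6,7,14,16,4,21,20,18,22,15,17]
j=9: 15≤17, i=5, swap(5,9) ⇒ [6,7,14,16,4,15,20,18,22,21,17]
swap(6,10) ⇒ [6,7,14,16,4,15,17,18,22,21,20]; return 6
p = 6; k-1 = 10 > 6 ⇒ right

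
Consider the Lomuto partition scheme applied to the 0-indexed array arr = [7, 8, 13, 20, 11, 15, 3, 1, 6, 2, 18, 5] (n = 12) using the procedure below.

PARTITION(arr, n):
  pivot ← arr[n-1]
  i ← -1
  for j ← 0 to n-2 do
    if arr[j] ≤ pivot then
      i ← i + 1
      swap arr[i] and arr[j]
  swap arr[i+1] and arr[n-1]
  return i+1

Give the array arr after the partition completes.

[3, 1, 2, 5, 11, 15, 7, 8, 6, 13, 18, 20]

pivot = arr[11] = 5; i = -1
j=0: arr[0]=7 > 5 → no swap
j=1: arr[1]=8 > 5 → no swap
j=2: arr[2]=13 > 5 → no swap
j=3: arr[3]=20 > 5 → no swap
j=4: arr[4]=11 > 5 → no swap
j=5: arr[5]=15 > 5 → no swap
j=6: arr[6]=3 ≤ 5 → i=0, swap arr[0],arr[6] → [3, 8, 13, 20, 11, 15, 7, 1, 6, 2, 18, 5]
j=7: arr[7]=1 ≤ 5 → i=1, swap arr[1],arr[7] → [3, 1, 13, 20, 11, 15, 7, 8, 6, 2, 18, 5]
j=8: arr[8]=6 > 5 → no swap
j=9: arr[9]=2 ≤ 5 → i=2, swap arr[2],arr[9] → [3, 1, 2, 20, 11, 15, 7, 8, 6, 13, 18, 5]
j=10: arr[10]=18 > 5 → no swap
final swap arr[3],arr[11] → [3, 1, 2, 5, 11, 15, 7, 8, 6, 13, 18, 20]; return 3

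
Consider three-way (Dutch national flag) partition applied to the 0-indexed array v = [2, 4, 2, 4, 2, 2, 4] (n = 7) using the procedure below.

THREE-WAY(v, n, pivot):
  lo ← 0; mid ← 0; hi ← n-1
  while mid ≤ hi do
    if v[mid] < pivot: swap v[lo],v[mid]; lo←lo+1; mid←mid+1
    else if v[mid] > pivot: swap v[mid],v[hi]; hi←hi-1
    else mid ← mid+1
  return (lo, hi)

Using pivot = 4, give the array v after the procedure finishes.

pivot = 4; lo=0, mid=0, hi=6
v[mid]=2<4: swap v[0],v[0]; lo=1,mid=1 → [2, 4, 2, 4, 2, 2, 4]
v[mid]=4=4: mid=2
v[mid]=2<4: swap v[1],v[2]; lo=2,mid=3 → [2, 2, 4, 4, 2, 2, 4]
v[mid]=4=4: mid=4
v[mid]=2<4: swap v[2],v[4]; lo=3,mid=5 → [2, 2, 2, 4, 4, 2, 4]
v[mid]=2<4: swap v[3],v[5]; lo=4,mid=6 → [2, 2, 2, 2, 4, 4, 4]
v[mid]=4=4: mid=7
end: lo=4, hi=6; v = [2, 2, 2, 2, 4, 4, 4]

[2, 2, 2, 2, 4, 4, 4]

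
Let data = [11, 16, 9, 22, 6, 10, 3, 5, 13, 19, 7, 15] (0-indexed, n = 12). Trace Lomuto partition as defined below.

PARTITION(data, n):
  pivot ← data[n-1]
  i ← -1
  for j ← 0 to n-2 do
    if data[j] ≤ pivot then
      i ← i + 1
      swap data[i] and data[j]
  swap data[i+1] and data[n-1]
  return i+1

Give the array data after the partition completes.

[11, 9, 6, 10, 3, 5, 13, 7, 15, 19, 22, 16]

pivot = data[11] = 15; i = -1
j=0: data[0]=11 ≤ 15 → i=0, swap data[0],data[0] (no change) → [11, 16, 9, 22, 6, 10, 3, 5, 13, 19, 7, 15]
j=1: data[1]=16 > 15 → no swap
j=2: data[2]=9 ≤ 15 → i=1, swap data[1],data[2] → [11, 9, 16, 22, 6, 10, 3, 5, 13, 19, 7, 15]
j=3: data[3]=22 > 15 → no swap
j=4: data[4]=6 ≤ 15 → i=2, swap data[2],data[4] → [11, 9, 6, 22, 16, 10, 3, 5, 13, 19, 7, 15]
j=5: data[5]=10 ≤ 15 → i=3, swap data[3],data[5] → [11, 9, 6, 10, 16, 22, 3, 5, 13, 19, 7, 15]
j=6: data[6]=3 ≤ 15 → i=4, swap data[4],data[6] → [11, 9, 6, 10, 3, 22, 16, 5, 13, 19, 7, 15]
j=7: data[7]=5 ≤ 15 → i=5, swap data[5],data[7] → [11, 9, 6, 10, 3, 5, 16, 22, 13, 19, 7, 15]
j=8: data[8]=13 ≤ 15 → i=6, swap data[6],data[8] → [11, 9, 6, 10, 3, 5, 13, 22, 16, 19, 7, 15]
j=9: data[9]=19 > 15 → no swap
j=10: data[10]=7 ≤ 15 → i=7, swap data[7],data[10] → [11, 9, 6, 10, 3, 5, 13, 7, 16, 19, 22, 15]
final swap data[8],data[11] → [11, 9, 6, 10, 3, 5, 13, 7, 15, 19, 22, 16]; return 8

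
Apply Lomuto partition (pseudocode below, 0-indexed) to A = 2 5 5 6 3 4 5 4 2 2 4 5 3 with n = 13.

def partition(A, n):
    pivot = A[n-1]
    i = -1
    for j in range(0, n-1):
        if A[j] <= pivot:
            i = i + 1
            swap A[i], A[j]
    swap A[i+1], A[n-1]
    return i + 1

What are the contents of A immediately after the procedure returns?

2 3 2 2 3 4 5 4 5 6 4 5 5

pivot = A[12] = 3; i = -1
j=0: A[0]=2 ≤ 3 → i=0, swap A[0],A[0] (no change) → 2 5 5 6 3 4 5 4 2 2 4 5 3
j=1: A[1]=5 > 3 → no swap
j=2: A[2]=5 > 3 → no swap
j=3: A[3]=6 > 3 → no swap
j=4: A[4]=3 ≤ 3 → i=1, swap A[1],A[4] → 2 3 5 6 5 4 5 4 2 2 4 5 3
j=5: A[5]=4 > 3 → no swap
j=6: A[6]=5 > 3 → no swap
j=7: A[7]=4 > 3 → no swap
j=8: A[8]=2 ≤ 3 → i=2, swap A[2],A[8] → 2 3 2 6 5 4 5 4 5 2 4 5 3
j=9: A[9]=2 ≤ 3 → i=3, swap A[3],A[9] → 2 3 2 2 5 4 5 4 5 6 4 5 3
j=10: A[10]=4 > 3 → no swap
j=11: A[11]=5 > 3 → no swap
final swap A[4],A[12] → 2 3 2 2 3 4 5 4 5 6 4 5 5; return 4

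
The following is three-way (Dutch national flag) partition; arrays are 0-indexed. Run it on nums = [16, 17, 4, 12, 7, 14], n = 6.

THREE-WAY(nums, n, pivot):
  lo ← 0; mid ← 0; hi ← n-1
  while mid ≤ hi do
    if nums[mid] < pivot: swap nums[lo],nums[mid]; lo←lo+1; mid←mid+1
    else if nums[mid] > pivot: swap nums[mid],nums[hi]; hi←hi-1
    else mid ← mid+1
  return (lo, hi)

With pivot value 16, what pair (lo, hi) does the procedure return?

lo=0 mid=0 hi=5
16=16: mid=1
17>16: swap(1,5), hi=4 ⇒ [16, 14, 4, 12, 7, 17]
14<16: swap(0,1), lo=1 mid=2 ⇒ [14, 16, 4, 12, 7, 17]
4<16: swap(1,2), lo=2 mid=3 ⇒ [14, 4, 16, 12, 7, 17]
12<16: swap(2,3), lo=3 mid=4 ⇒ [14, 4, 12, 16, 7, 17]
7<16: swap(3,4), lo=4 mid=5 ⇒ [14, 4, 12, 7, 16, 17]
done. lo=4 hi=4; nums=[14, 4, 12, 7, 16, 17]

(4, 4)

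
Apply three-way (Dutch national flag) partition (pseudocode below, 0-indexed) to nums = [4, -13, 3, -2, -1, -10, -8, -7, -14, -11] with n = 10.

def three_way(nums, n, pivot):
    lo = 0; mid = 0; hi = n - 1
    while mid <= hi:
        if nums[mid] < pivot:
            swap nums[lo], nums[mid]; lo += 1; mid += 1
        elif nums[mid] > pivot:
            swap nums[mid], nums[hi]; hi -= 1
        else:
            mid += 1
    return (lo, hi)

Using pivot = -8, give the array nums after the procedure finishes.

pivot = -8; lo=0, mid=0, hi=9
nums[mid]=4>-8: swap nums[0],nums[9]; hi=8 → [-11, -13, 3, -2, -1, -10, -8, -7, -14, 4]
nums[mid]=-11<-8: swap nums[0],nums[0]; lo=1,mid=1 → [-11, -13, 3, -2, -1, -10, -8, -7, -14, 4]
nums[mid]=-13<-8: swap nums[1],nums[1]; lo=2,mid=2 → [-11, -13, 3, -2, -1, -10, -8, -7, -14, 4]
nums[mid]=3>-8: swap nums[2],nums[8]; hi=7 → [-11, -13, -14, -2, -1, -10, -8, -7, 3, 4]
nums[mid]=-14<-8: swap nums[2],nums[2]; lo=3,mid=3 → [-11, -13, -14, -2, -1, -10, -8, -7, 3, 4]
nums[mid]=-2>-8: swap nums[3],nums[7]; hi=6 → [-11, -13, -14, -7, -1, -10, -8, -2, 3, 4]
nums[mid]=-7>-8: swap nums[3],nums[6]; hi=5 → [-11, -13, -14, -8, -1, -10, -7, -2, 3, 4]
nums[mid]=-8=-8: mid=4
nums[mid]=-1>-8: swap nums[4],nums[5]; hi=4 → [-11, -13, -14, -8, -10, -1, -7, -2, 3, 4]
nums[mid]=-10<-8: swap nums[3],nums[4]; lo=4,mid=5 → [-11, -13, -14, -10, -8, -1, -7, -2, 3, 4]
end: lo=4, hi=4; nums = [-11, -13, -14, -10, -8, -1, -7, -2, 3, 4]

[-11, -13, -14, -10, -8, -1, -7, -2, 3, 4]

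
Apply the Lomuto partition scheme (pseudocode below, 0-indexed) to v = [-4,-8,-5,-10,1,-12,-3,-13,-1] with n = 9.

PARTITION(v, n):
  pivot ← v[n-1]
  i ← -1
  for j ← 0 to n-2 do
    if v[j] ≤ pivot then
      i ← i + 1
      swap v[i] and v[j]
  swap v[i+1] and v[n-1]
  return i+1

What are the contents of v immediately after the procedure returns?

[-4,-8,-5,-10,-12,-3,-13,-1,1]

pivot=-1, i=-1
j=0: -4≤-1, i=0, swap(0,0) ⇒ [-4,-8,-5,-10,1,-12,-3,-13,-1]
j=1: -8≤-1, i=1, swap(1,1) ⇒ [-4,-8,-5,-10,1,-12,-3,-13,-1]
j=2: -5≤-1, i=2, swap(2,2) ⇒ [-4,-8,-5,-10,1,-12,-3,-13,-1]
j=3: -10≤-1, i=3, swap(3,3) ⇒ [-4,-8,-5,-10,1,-12,-3,-13,-1]
j=4: 1>-1, skip
j=5: -12≤-1, i=4, swap(4,5) ⇒ [-4,-8,-5,-10,-12,1,-3,-13,-1]
j=6: -3≤-1, i=5, swap(5,6) ⇒ [-4,-8,-5,-10,-12,-3,1,-13,-1]
j=7: -13≤-1, i=6, swap(6,7) ⇒ [-4,-8,-5,-10,-12,-3,-13,1,-1]
swap(7,8) ⇒ [-4,-8,-5,-10,-12,-3,-13,-1,1]; return 7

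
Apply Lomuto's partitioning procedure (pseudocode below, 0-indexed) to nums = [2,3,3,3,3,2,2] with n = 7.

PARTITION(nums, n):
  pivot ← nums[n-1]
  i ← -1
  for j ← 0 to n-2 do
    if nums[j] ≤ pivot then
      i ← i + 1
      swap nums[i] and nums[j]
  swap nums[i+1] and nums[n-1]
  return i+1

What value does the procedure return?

pivot=2, i=-1
j=0: 2≤2, i=0, swap(0,0) ⇒ [2,3,3,3,3,2,2]
j=1: 3>2, skip
j=2: 3>2, skip
j=3: 3>2, skip
j=4: 3>2, skip
j=5: 2≤2, i=1, swap(1,5) ⇒ [2,2,3,3,3,3,2]
swap(2,6) ⇒ [2,2,2,3,3,3,3]; return 2

2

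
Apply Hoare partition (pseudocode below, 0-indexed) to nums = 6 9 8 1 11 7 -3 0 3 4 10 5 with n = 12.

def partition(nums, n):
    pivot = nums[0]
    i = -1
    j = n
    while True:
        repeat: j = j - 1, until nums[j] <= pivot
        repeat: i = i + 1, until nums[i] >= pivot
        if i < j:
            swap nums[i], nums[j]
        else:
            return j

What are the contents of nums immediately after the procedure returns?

5 4 3 1 0 -3 7 11 8 9 10 6

pivot = nums[0] = 6; i = -1, j = 12
j→11 (nums[11]=5≤6), i→0 (nums[0]=6≥6); i<j, swap → 5 9 8 1 11 7 -3 0 3 4 10 6
j→9 (nums[9]=4≤6), i→1 (nums[1]=9≥6); i<j, swap → 5 4 8 1 11 7 -3 0 3 9 10 6
j→8 (nums[8]=3≤6), i→2 (nums[2]=8≥6); i<j, swap → 5 4 3 1 11 7 -3 0 8 9 10 6
j→7 (nums[7]=0≤6), i→4 (nums[4]=11≥6); i<j, swap → 5 4 3 1 0 7 -3 11 8 9 10 6
j→6 (nums[6]=-3≤6), i→5 (nums[5]=7≥6); i<j, swap → 5 4 3 1 0 -3 7 11 8 9 10 6
j→5, i→6; i≥j, return j=5. nums = 5 4 3 1 0 -3 7 11 8 9 10 6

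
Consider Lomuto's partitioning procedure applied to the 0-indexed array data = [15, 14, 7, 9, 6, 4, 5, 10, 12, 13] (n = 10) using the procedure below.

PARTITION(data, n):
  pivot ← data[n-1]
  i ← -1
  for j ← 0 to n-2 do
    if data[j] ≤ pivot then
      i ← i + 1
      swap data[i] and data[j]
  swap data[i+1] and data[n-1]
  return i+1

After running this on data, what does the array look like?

[7, 9, 6, 4, 5, 10, 12, 13, 15, 14]

pivot = data[9] = 13; i = -1
j=0: data[0]=15 > 13 → no swap
j=1: data[1]=14 > 13 → no swap
j=2: data[2]=7 ≤ 13 → i=0, swap data[0],data[2] → [7, 14, 15, 9, 6, 4, 5, 10, 12, 13]
j=3: data[3]=9 ≤ 13 → i=1, swap data[1],data[3] → [7, 9, 15, 14, 6, 4, 5, 10, 12, 13]
j=4: data[4]=6 ≤ 13 → i=2, swap data[2],data[4] → [7, 9, 6, 14, 15, 4, 5, 10, 12, 13]
j=5: data[5]=4 ≤ 13 → i=3, swap data[3],data[5] → [7, 9, 6, 4, 15, 14, 5, 10, 12, 13]
j=6: data[6]=5 ≤ 13 → i=4, swap data[4],data[6] → [7, 9, 6, 4, 5, 14, 15, 10, 12, 13]
j=7: data[7]=10 ≤ 13 → i=5, swap data[5],data[7] → [7, 9, 6, 4, 5, 10, 15, 14, 12, 13]
j=8: data[8]=12 ≤ 13 → i=6, swap data[6],data[8] → [7, 9, 6, 4, 5, 10, 12, 14, 15, 13]
final swap data[7],data[9] → [7, 9, 6, 4, 5, 10, 12, 13, 15, 14]; return 7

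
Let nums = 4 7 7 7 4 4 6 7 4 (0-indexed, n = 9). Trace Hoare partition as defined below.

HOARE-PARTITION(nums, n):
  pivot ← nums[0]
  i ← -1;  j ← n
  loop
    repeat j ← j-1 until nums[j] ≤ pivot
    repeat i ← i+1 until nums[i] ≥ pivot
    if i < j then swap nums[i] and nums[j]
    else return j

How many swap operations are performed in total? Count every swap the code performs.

3

pivot=4
j stops at 8 (4), i stops at 0 (4); swap ⇒ 4 7 7 7 4 4 6 7 4
j stops at 5 (4), i stops at 1 (7); swap ⇒ 4 4 7 7 4 7 6 7 4
j stops at 4 (4), i stops at 2 (7); swap ⇒ 4 4 4 7 7 7 6 7 4
j stops at 2, i stops at 3; i≥j ⇒ return 2. nums=4 4 4 7 7 7 6 7 4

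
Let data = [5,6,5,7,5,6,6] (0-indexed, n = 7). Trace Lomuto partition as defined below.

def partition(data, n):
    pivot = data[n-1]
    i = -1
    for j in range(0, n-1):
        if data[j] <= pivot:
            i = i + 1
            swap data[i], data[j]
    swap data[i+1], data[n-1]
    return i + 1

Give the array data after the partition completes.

pivot = data[6] = 6; i = -1
j=0: data[0]=5 ≤ 6 → i=0, swap data[0],data[0] (no change) → [5,6,5,7,5,6,6]
j=1: data[1]=6 ≤ 6 → i=1, swap data[1],data[1] (no change) → [5,6,5,7,5,6,6]
j=2: data[2]=5 ≤ 6 → i=2, swap data[2],data[2] (no change) → [5,6,5,7,5,6,6]
j=3: data[3]=7 > 6 → no swap
j=4: data[4]=5 ≤ 6 → i=3, swap data[3],data[4] → [5,6,5,5,7,6,6]
j=5: data[5]=6 ≤ 6 → i=4, swap data[4],data[5] → [5,6,5,5,6,7,6]
final swap data[5],data[6] → [5,6,5,5,6,6,7]; return 5

[5,6,5,5,6,6,7]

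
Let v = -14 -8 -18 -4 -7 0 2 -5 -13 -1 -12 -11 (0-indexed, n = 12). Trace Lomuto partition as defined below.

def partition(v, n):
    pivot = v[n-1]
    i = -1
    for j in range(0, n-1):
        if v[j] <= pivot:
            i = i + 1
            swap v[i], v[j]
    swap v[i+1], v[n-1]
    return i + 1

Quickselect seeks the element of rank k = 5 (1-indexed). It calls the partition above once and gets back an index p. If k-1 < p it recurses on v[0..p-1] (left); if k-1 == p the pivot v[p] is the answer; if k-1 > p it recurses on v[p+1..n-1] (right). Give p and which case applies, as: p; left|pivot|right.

pivot = v[11] = -11; i = -1
j=0: v[0]=-14 ≤ -11 → i=0, swap v[0],v[0] (no change) → -14 -8 -18 -4 -7 0 2 -5 -13 -1 -12 -11
j=1: v[1]=-8 > -11 → no swap
j=2: v[2]=-18 ≤ -11 → i=1, swap v[1],v[2] → -14 -18 -8 -4 -7 0 2 -5 -13 -1 -12 -11
j=3: v[3]=-4 > -11 → no swap
j=4: v[4]=-7 > -11 → no swap
j=5: v[5]=0 > -11 → no swap
j=6: v[6]=2 > -11 → no swap
j=7: v[7]=-5 > -11 → no swap
j=8: v[8]=-13 ≤ -11 → i=2, swap v[2],v[8] → -14 -18 -13 -4 -7 0 2 -5 -8 -1 -12 -11
j=9: v[9]=-1 > -11 → no swap
j=10: v[10]=-12 ≤ -11 → i=3, swap v[3],v[10] → -14 -18 -13 -12 -7 0 2 -5 -8 -1 -4 -11
final swap v[4],v[11] → -14 -18 -13 -12 -11 0 2 -5 -8 -1 -4 -7; return 4
p = 4; k-1 = 4 == 4 ⇒ pivot

4; pivot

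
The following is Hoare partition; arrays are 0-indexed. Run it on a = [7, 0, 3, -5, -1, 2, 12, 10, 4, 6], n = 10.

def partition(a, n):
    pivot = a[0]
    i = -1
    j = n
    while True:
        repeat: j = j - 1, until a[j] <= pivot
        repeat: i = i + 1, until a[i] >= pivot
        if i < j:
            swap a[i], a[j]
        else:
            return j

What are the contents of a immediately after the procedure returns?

pivot = a[0] = 7; i = -1, j = 10
j→9 (a[9]=6≤7), i→0 (a[0]=7≥7); i<j, swap → [6, 0, 3, -5, -1, 2, 12, 10, 4, 7]
j→8 (a[8]=4≤7), i→6 (a[6]=12≥7); i<j, swap → [6, 0, 3, -5, -1, 2, 4, 10, 12, 7]
j→6, i→7; i≥j, return j=6. a = [6, 0, 3, -5, -1, 2, 4, 10, 12, 7]

[6, 0, 3, -5, -1, 2, 4, 10, 12, 7]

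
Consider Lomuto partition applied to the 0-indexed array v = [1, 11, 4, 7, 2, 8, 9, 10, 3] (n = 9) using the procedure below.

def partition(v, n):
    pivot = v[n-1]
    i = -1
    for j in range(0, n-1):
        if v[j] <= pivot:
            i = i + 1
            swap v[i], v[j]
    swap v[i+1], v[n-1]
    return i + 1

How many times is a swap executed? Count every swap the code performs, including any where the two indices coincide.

3

pivot=3, i=-1
j=0: 1≤3, i=0, swap(0,0) ⇒ [1, 11, 4, 7, 2, 8, 9, 10, 3]
j=1: 11>3, skip
j=2: 4>3, skip
j=3: 7>3, skip
j=4: 2≤3, i=1, swap(1,4) ⇒ [1, 2, 4, 7, 11, 8, 9, 10, 3]
j=5: 8>3, skip
j=6: 9>3, skip
j=7: 10>3, skip
swap(2,8) ⇒ [1, 2, 3, 7, 11, 8, 9, 10, 4]; return 2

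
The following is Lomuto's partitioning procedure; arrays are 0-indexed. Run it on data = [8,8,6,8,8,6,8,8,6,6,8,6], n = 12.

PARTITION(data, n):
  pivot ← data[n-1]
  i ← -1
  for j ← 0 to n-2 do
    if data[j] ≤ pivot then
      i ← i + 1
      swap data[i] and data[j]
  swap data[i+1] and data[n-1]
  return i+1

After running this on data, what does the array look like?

pivot = data[11] = 6; i = -1
j=0: data[0]=8 > 6 → no swap
j=1: data[1]=8 > 6 → no swap
j=2: data[2]=6 ≤ 6 → i=0, swap data[0],data[2] → [6,8,8,8,8,6,8,8,6,6,8,6]
j=3: data[3]=8 > 6 → no swap
j=4: data[4]=8 > 6 → no swap
j=5: data[5]=6 ≤ 6 → i=1, swap data[1],data[5] → [6,6,8,8,8,8,8,8,6,6,8,6]
j=6: data[6]=8 > 6 → no swap
j=7: data[7]=8 > 6 → no swap
j=8: data[8]=6 ≤ 6 → i=2, swap data[2],data[8] → [6,6,6,8,8,8,8,8,8,6,8,6]
j=9: data[9]=6 ≤ 6 → i=3, swap data[3],data[9] → [6,6,6,6,8,8,8,8,8,8,8,6]
j=10: data[10]=8 > 6 → no swap
final swap data[4],data[11] → [6,6,6,6,6,8,8,8,8,8,8,8]; return 4

[6,6,6,6,6,8,8,8,8,8,8,8]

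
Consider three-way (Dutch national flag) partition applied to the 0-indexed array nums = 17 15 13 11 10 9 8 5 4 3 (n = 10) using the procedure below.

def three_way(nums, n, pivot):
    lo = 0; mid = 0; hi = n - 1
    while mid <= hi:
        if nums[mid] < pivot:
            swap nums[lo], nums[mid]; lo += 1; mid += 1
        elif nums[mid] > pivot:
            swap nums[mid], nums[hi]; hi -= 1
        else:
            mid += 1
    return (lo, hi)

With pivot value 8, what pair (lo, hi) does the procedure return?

pivot = 8; lo=0, mid=0, hi=9
nums[mid]=17>8: swap nums[0],nums[9]; hi=8 → 3 15 13 11 10 9 8 5 4 17
nums[mid]=3<8: swap nums[0],nums[0]; lo=1,mid=1 → 3 15 13 11 10 9 8 5 4 17
nums[mid]=15>8: swap nums[1],nums[8]; hi=7 → 3 4 13 11 10 9 8 5 15 17
nums[mid]=4<8: swap nums[1],nums[1]; lo=2,mid=2 → 3 4 13 11 10 9 8 5 15 17
nums[mid]=13>8: swap nums[2],nums[7]; hi=6 → 3 4 5 11 10 9 8 13 15 17
nums[mid]=5<8: swap nums[2],nums[2]; lo=3,mid=3 → 3 4 5 11 10 9 8 13 15 17
nums[mid]=11>8: swap nums[3],nums[6]; hi=5 → 3 4 5 8 10 9 11 13 15 17
nums[mid]=8=8: mid=4
nums[mid]=10>8: swap nums[4],nums[5]; hi=4 → 3 4 5 8 9 10 11 13 15 17
nums[mid]=9>8: swap nums[4],nums[4]; hi=3 → 3 4 5 8 9 10 11 13 15 17
end: lo=3, hi=3; nums = 3 4 5 8 9 10 11 13 15 17

(3, 3)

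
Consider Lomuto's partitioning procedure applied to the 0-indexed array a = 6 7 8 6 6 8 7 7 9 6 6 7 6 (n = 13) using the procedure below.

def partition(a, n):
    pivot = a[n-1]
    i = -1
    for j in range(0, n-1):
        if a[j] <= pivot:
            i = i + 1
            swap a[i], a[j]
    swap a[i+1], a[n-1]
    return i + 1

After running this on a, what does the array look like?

pivot=6, i=-1
j=0: 6≤6, i=0, swap(0,0) ⇒ 6 7 8 6 6 8 7 7 9 6 6 7 6
j=1: 7>6, skip
j=2: 8>6, skip
j=3: 6≤6, i=1, swap(1,3) ⇒ 6 6 8 7 6 8 7 7 9 6 6 7 6
j=4: 6≤6, i=2, swap(2,4) ⇒ 6 6 6 7 8 8 7 7 9 6 6 7 6
j=5: 8>6, skip
j=6: 7>6, skip
j=7: 7>6, skip
j=8: 9>6, skip
j=9: 6≤6, i=3, swap(3,9) ⇒ 6 6 6 6 8 8 7 7 9 7 6 7 6
j=10: 6≤6, i=4, swap(4,10) ⇒ 6 6 6 6 6 8 7 7 9 7 8 7 6
j=11: 7>6, skip
swap(5,12) ⇒ 6 6 6 6 6 6 7 7 9 7 8 7 8; return 5

6 6 6 6 6 6 7 7 9 7 8 7 8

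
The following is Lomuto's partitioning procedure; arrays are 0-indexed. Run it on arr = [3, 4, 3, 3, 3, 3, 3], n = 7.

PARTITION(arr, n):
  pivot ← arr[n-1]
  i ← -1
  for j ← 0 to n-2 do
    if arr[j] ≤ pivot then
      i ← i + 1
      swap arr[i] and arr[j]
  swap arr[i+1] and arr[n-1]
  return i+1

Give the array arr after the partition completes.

pivot=3, i=-1
j=0: 3≤3, i=0, swap(0,0) ⇒ [3, 4, 3, 3, 3, 3, 3]
j=1: 4>3, skip
j=2: 3≤3, i=1, swap(1,2) ⇒ [3, 3, 4, 3, 3, 3, 3]
j=3: 3≤3, i=2, swap(2,3) ⇒ [3, 3, 3, 4, 3, 3, 3]
j=4: 3≤3, i=3, swap(3,4) ⇒ [3, 3, 3, 3, 4, 3, 3]
j=5: 3≤3, i=4, swap(4,5) ⇒ [3, 3, 3, 3, 3, 4, 3]
swap(5,6) ⇒ [3, 3, 3, 3, 3, 3, 4]; return 5

[3, 3, 3, 3, 3, 3, 4]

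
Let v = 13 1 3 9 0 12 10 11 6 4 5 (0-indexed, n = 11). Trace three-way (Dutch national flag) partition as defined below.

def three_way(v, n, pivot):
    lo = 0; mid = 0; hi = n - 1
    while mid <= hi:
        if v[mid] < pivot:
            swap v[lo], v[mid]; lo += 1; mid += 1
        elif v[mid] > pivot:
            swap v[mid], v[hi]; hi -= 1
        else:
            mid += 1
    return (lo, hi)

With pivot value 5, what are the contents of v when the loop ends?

lo=0 mid=0 hi=10
13>5: swap(0,10), hi=9 ⇒ 5 1 3 9 0 12 10 11 6 4 13
5=5: mid=1
1<5: swap(0,1), lo=1 mid=2 ⇒ 1 5 3 9 0 12 10 11 6 4 13
3<5: swap(1,2), lo=2 mid=3 ⇒ 1 3 5 9 0 12 10 11 6 4 13
9>5: swap(3,9), hi=8 ⇒ 1 3 5 4 0 12 10 11 6 9 13
4<5: swap(2,3), lo=3 mid=4 ⇒ 1 3 4 5 0 12 10 11 6 9 13
0<5: swap(3,4), lo=4 mid=5 ⇒ 1 3 4 0 5 12 10 11 6 9 13
12>5: swap(5,8), hi=7 ⇒ 1 3 4 0 5 6 10 11 12 9 13
6>5: swap(5,7), hi=6 ⇒ 1 3 4 0 5 11 10 6 12 9 13
11>5: swap(5,6), hi=5 ⇒ 1 3 4 0 5 10 11 6 12 9 13
10>5: swap(5,5), hi=4 ⇒ 1 3 4 0 5 10 11 6 12 9 13
done. lo=4 hi=4; v=1 3 4 0 5 10 11 6 12 9 13

1 3 4 0 5 10 11 6 12 9 13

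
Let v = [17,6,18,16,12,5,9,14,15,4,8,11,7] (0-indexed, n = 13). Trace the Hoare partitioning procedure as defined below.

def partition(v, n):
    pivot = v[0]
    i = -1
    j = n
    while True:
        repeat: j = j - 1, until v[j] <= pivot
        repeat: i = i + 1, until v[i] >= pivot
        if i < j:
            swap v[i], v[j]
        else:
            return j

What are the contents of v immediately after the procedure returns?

pivot=17
j stops at 12 (7), i stops at 0 (17); swap ⇒ [7,6,18,16,12,5,9,14,15,4,8,11,17]
j stops at 11 (11), i stops at 2 (18); swap ⇒ [7,6,11,16,12,5,9,14,15,4,8,18,17]
j stops at 10, i stops at 11; i≥j ⇒ return 10. v=[7,6,11,16,12,5,9,14,15,4,8,18,17]

[7,6,11,16,12,5,9,14,15,4,8,18,17]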